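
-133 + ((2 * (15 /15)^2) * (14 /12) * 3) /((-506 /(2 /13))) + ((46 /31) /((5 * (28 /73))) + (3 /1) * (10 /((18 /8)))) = -2545708547 /21411390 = -118.90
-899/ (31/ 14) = -406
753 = 753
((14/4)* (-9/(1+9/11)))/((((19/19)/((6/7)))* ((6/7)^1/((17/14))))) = -1683/80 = -21.04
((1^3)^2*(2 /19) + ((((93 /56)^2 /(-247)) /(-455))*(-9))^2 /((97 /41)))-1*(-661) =7965465423815495925321 /12048709740289331200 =661.11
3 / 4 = 0.75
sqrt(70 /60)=sqrt(42) /6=1.08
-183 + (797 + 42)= 656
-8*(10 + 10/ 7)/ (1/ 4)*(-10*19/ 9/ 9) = 486400/ 567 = 857.85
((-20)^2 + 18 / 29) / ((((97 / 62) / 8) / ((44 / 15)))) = 253551232 / 42195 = 6009.04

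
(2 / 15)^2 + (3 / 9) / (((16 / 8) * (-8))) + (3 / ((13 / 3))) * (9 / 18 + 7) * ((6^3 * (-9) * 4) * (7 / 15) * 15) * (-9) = 119042783857 / 46800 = 2543649.23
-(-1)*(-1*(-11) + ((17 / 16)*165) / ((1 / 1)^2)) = 186.31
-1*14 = -14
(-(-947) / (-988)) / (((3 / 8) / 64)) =-121216 / 741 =-163.58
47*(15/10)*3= 423/2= 211.50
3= 3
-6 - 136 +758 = 616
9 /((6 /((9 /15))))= 9 /10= 0.90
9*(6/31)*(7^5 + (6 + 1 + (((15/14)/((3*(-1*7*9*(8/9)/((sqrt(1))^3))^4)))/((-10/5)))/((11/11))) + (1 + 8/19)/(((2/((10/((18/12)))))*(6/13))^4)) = 26292172626978259/729857286144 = 36023.72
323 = 323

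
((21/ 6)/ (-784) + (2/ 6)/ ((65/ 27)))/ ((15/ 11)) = 21461/ 218400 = 0.10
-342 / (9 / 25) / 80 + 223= 1689 / 8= 211.12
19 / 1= 19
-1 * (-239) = 239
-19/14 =-1.36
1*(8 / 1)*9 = 72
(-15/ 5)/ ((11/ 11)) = -3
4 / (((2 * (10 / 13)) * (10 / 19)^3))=89167 / 5000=17.83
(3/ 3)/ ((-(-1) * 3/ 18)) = 6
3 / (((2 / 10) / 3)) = 45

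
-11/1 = -11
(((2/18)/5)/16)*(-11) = -0.02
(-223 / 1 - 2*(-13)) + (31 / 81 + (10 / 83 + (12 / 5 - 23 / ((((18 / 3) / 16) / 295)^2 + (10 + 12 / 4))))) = -476715918620276 / 2433887654535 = -195.87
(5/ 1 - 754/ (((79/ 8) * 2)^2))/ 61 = 19141/ 380701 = 0.05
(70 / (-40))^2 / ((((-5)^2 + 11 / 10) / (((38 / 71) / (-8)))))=-4655 / 592992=-0.01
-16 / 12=-4 / 3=-1.33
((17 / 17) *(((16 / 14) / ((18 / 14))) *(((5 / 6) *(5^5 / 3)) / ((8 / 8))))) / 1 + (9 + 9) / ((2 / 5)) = 66145 / 81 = 816.60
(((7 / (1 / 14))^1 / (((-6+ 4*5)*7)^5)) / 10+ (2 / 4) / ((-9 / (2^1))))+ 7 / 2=3.39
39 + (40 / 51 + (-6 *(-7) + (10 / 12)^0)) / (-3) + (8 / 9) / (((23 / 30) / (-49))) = -114038 / 3519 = -32.41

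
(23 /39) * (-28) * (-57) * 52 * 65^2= 206788400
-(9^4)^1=-6561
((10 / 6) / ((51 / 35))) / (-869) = -175 / 132957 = -0.00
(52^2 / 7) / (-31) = -2704 / 217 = -12.46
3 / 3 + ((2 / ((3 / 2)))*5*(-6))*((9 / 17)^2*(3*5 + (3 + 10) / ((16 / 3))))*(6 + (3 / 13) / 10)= -17679989 / 15028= -1176.47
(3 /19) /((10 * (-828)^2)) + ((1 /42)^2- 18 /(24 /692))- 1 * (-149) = -787209195431 /2127595680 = -370.00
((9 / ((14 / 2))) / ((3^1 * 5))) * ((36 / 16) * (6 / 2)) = 81 / 140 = 0.58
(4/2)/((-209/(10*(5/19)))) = -100/3971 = -0.03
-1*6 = -6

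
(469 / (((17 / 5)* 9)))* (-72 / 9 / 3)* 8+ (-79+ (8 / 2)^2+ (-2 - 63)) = -208832 / 459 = -454.97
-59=-59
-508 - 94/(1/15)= -1918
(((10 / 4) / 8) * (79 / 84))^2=156025 / 1806336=0.09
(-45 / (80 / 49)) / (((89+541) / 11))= -77 / 160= -0.48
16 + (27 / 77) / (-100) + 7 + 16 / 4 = 207873 / 7700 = 27.00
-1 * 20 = -20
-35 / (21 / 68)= -340 / 3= -113.33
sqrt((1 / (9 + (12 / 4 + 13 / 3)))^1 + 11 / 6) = sqrt(3342) / 42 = 1.38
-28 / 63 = -0.44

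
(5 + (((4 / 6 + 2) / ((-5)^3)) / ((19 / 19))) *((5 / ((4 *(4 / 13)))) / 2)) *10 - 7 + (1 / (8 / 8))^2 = 1307 / 30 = 43.57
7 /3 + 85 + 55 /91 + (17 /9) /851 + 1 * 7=66170201 /696969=94.94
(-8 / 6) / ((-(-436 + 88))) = -1 / 261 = -0.00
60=60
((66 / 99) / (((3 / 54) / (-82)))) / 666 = -164 / 111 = -1.48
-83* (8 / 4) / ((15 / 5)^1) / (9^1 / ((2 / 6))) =-166 / 81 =-2.05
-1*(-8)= 8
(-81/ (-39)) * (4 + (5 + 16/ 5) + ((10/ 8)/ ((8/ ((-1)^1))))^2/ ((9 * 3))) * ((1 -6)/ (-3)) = 1686653/ 39936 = 42.23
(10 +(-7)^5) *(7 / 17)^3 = -5761371 / 4913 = -1172.68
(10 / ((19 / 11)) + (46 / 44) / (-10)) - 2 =15403 / 4180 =3.68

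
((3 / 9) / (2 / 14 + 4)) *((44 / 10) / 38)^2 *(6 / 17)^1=1694 / 4449325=0.00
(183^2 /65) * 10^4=66978000 /13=5152153.85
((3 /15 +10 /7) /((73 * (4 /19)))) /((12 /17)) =6137 /40880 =0.15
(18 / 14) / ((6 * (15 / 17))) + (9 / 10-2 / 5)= 26 / 35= 0.74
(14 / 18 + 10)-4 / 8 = 185 / 18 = 10.28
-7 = -7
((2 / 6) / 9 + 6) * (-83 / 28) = -13529 / 756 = -17.90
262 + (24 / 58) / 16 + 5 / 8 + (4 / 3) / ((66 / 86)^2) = 200790517 / 757944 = 264.91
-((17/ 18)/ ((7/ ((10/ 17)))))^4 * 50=-31250/ 15752961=-0.00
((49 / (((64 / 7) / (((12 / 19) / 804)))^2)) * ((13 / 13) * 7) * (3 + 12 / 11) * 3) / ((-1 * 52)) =-2268945 / 3796756840448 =-0.00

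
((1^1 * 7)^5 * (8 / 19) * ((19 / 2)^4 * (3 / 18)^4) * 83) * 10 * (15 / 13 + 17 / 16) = 22054642635095 / 269568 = 81814765.24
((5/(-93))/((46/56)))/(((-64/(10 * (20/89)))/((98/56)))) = 6125/1522968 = 0.00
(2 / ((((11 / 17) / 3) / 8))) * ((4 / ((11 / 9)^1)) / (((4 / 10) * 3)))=24480 / 121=202.31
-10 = -10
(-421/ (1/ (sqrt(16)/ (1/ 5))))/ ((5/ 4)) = -6736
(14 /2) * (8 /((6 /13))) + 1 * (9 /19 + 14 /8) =28171 /228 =123.56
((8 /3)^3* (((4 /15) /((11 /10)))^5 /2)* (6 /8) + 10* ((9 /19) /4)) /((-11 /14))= -111506681587 /73613674233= -1.51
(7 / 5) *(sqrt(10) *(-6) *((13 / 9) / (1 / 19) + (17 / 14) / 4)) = -2797 *sqrt(10) / 12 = -737.07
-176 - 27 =-203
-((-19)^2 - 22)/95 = -339/95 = -3.57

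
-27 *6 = -162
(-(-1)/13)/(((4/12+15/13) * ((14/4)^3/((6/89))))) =72/885283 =0.00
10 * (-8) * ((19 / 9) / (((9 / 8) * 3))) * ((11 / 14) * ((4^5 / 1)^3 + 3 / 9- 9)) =-215435557828480 / 5103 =-42217432457.08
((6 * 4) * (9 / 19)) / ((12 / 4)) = 72 / 19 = 3.79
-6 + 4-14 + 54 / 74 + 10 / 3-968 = -108773 / 111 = -979.94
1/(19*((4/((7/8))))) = 7/608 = 0.01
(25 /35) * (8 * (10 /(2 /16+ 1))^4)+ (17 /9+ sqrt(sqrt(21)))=35678.03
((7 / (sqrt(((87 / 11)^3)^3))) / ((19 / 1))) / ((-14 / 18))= -14641*sqrt(957) / 10522219437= -0.00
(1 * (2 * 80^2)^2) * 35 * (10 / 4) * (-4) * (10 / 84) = -20480000000 / 3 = -6826666666.67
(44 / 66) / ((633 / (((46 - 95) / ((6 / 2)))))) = -98 / 5697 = -0.02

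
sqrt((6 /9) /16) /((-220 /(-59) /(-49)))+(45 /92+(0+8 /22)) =863 /1012-2891 * sqrt(6) /2640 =-1.83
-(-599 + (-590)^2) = -347501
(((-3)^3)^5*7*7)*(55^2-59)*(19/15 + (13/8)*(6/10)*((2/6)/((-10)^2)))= -2648263961417.10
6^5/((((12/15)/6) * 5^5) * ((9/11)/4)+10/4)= 85536/965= 88.64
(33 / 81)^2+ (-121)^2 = 10673410 / 729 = 14641.17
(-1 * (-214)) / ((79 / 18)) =3852 / 79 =48.76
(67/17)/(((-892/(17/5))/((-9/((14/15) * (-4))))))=-1809/49952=-0.04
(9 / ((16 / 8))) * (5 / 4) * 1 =45 / 8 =5.62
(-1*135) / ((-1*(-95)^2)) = 0.01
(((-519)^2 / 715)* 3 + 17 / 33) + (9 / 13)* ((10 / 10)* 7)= 2435749 / 2145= 1135.55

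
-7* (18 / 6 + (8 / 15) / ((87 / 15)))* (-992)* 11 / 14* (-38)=-55771232 / 87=-641048.64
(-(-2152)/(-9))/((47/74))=-159248/423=-376.47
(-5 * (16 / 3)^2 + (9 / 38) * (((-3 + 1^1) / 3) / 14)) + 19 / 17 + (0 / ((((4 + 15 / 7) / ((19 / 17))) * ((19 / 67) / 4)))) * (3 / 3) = -5743133 / 40698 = -141.12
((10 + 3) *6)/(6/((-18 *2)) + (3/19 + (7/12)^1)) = 17784/131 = 135.76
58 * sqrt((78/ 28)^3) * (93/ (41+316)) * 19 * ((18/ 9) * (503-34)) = 44632653 * sqrt(546)/ 833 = 1251999.12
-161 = -161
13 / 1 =13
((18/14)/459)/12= 1/4284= 0.00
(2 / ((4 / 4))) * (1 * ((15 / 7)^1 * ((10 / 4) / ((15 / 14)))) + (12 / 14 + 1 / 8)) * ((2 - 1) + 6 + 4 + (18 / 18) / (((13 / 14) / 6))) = 76045 / 364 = 208.91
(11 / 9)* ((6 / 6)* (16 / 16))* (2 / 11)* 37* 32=2368 / 9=263.11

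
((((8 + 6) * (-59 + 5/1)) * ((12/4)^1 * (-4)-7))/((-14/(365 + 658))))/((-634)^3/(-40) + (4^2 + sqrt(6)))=-167175209513070/1014746950038499 + 26239950 * sqrt(6)/1014746950038499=-0.16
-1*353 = -353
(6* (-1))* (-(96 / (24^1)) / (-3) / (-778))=4 / 389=0.01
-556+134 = -422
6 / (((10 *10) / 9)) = 27 / 50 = 0.54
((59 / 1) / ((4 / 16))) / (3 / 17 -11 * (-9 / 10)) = 40120 / 1713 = 23.42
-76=-76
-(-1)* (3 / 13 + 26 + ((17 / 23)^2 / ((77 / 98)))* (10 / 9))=18384491 / 680823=27.00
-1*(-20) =20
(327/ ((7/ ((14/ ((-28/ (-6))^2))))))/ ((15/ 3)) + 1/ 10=1496/ 245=6.11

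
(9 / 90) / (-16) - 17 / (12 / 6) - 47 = -8881 / 160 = -55.51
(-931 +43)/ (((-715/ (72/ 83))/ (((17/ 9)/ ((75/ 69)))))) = 2777664/ 1483625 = 1.87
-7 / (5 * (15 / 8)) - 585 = -43931 / 75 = -585.75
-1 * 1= -1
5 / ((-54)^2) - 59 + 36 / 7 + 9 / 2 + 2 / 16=-2009783 / 40824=-49.23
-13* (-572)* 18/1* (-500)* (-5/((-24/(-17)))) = 237022500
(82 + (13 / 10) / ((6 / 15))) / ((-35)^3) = -341 / 171500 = -0.00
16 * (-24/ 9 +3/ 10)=-568/ 15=-37.87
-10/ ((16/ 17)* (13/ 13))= -85/ 8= -10.62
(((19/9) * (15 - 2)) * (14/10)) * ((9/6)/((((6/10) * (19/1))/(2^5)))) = 1456/9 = 161.78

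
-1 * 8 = -8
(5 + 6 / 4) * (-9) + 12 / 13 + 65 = 193 / 26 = 7.42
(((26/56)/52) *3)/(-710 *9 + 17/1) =-3/713776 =-0.00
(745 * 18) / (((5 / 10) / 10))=268200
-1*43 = -43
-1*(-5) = 5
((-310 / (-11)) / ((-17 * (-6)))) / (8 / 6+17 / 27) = 1395 / 9911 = 0.14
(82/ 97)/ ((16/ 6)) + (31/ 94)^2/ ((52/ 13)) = 1180045/ 3428368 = 0.34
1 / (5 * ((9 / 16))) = 16 / 45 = 0.36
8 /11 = 0.73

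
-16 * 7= -112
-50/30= -5/3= -1.67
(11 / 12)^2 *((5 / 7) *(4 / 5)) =0.48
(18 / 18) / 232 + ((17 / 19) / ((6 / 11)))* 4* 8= 694201 / 13224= 52.50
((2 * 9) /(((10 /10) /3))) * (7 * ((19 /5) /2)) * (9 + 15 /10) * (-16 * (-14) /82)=4223016 /205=20600.08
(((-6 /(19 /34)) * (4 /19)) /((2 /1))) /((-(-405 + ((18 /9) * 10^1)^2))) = -408 /1805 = -0.23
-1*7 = -7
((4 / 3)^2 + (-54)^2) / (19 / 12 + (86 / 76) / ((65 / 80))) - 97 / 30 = 86197721 / 88210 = 977.19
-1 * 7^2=-49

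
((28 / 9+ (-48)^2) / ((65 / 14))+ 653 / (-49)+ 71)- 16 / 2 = 15667994 / 28665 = 546.59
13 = 13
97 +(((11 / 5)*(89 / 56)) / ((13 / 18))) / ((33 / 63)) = 106.24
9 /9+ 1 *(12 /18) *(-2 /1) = -1 /3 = -0.33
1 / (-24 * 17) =-1 / 408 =-0.00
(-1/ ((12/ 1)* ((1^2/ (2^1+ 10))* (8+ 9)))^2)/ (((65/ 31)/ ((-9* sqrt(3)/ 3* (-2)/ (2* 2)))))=-93* sqrt(3)/ 37570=-0.00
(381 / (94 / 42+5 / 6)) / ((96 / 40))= 4445 / 86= 51.69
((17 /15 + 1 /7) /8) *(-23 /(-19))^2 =35443 /151620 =0.23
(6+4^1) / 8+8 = 37 / 4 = 9.25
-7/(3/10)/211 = -70/633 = -0.11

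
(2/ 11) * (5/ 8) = 5/ 44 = 0.11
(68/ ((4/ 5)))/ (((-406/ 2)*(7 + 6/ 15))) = -425/ 7511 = -0.06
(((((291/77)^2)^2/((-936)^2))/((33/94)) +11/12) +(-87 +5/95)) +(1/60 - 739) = -163899210557642789/198662489785760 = -825.01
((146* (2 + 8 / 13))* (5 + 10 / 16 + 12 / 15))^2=101720809969 / 16900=6018982.84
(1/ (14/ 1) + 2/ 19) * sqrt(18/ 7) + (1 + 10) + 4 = 141 * sqrt(14)/ 1862 + 15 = 15.28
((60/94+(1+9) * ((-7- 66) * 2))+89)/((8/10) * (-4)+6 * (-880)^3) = 46005/137267931536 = 0.00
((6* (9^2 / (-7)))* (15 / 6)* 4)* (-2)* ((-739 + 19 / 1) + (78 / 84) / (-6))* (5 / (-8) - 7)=1494479565 / 196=7624895.74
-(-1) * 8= 8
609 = 609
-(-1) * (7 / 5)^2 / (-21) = -7 / 75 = -0.09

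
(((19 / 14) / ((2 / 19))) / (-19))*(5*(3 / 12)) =-95 / 112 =-0.85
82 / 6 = 41 / 3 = 13.67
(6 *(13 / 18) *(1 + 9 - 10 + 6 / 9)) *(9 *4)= 104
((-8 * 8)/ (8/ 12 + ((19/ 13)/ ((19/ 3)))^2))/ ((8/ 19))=-77064/ 365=-211.13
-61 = -61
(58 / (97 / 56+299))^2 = 10549504 / 283619281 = 0.04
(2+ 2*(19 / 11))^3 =216000 / 1331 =162.28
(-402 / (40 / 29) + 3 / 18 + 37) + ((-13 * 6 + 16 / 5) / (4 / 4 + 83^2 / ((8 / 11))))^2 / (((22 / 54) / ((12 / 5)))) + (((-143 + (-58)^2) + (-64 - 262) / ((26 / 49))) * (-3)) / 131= -313.98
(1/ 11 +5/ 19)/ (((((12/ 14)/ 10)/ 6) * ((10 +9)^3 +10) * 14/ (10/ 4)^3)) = 23125/ 5742484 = 0.00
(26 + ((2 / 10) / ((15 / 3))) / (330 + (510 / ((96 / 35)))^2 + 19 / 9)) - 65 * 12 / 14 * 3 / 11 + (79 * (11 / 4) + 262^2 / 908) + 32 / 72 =304.10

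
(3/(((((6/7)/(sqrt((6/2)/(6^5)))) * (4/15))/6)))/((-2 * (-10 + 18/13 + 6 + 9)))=-455 * sqrt(2)/5312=-0.12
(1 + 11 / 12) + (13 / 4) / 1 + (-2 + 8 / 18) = 65 / 18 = 3.61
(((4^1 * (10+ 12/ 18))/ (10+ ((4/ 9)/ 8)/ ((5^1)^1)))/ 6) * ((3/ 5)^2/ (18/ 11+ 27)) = 1408/ 157675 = 0.01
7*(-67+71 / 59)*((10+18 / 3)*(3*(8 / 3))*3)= -10434816 / 59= -176861.29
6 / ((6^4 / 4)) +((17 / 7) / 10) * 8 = 3707 / 1890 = 1.96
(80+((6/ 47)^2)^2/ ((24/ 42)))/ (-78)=-1.03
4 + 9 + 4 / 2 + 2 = 17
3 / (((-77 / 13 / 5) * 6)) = -65 / 154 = -0.42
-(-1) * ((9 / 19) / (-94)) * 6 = -27 / 893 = -0.03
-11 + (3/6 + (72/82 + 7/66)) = -12875/1353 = -9.52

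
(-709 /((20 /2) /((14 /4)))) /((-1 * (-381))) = -4963 /7620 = -0.65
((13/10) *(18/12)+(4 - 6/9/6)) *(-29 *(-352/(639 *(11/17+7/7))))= 11399146/201285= 56.63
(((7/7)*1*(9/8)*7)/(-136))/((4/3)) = -189/4352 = -0.04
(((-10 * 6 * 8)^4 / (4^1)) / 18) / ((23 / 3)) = 2211840000 / 23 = 96166956.52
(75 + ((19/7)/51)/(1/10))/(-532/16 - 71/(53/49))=-1143316/1496901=-0.76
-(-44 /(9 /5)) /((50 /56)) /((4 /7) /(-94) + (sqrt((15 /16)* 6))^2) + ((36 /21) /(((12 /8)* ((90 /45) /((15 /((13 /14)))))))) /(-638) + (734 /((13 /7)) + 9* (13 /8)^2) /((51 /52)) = 324345847804141 /750678991920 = 432.07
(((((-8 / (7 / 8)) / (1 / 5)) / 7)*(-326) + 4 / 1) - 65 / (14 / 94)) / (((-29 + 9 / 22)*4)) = -914441 / 61642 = -14.83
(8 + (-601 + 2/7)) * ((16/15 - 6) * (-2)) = -204684/35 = -5848.11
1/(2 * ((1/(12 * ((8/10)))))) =24/5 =4.80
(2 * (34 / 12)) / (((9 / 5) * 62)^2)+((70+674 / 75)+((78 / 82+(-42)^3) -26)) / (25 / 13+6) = -921485335228037 / 98616762900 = -9344.10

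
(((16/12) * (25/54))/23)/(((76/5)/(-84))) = -1750/11799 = -0.15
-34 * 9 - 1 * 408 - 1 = -715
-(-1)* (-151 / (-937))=151 / 937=0.16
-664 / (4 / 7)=-1162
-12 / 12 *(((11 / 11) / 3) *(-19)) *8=152 / 3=50.67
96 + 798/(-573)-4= 90.61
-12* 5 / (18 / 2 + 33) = -10 / 7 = -1.43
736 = 736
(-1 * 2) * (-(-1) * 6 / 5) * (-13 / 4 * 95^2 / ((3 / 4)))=93860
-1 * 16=-16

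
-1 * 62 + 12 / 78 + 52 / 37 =-29072 / 481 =-60.44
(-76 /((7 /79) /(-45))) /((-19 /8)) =-113760 /7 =-16251.43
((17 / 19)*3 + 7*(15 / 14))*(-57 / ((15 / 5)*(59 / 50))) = -9675 / 59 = -163.98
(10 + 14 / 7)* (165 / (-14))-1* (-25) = -815 / 7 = -116.43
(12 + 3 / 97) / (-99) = -389 / 3201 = -0.12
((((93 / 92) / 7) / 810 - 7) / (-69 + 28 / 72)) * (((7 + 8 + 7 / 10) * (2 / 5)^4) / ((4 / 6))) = 191089253 / 3106796875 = 0.06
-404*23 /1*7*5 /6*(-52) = 8455720 /3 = 2818573.33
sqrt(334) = 18.28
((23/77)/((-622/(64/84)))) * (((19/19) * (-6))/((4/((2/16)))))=0.00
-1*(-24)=24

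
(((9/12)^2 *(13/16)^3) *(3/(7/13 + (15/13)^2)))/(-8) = -10024911/165675008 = -0.06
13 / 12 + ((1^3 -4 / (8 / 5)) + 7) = 79 / 12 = 6.58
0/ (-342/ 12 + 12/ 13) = 0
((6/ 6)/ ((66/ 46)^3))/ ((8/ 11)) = 12167/ 26136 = 0.47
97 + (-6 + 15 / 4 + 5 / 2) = 389 / 4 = 97.25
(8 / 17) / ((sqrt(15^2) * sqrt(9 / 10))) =8 * sqrt(10) / 765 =0.03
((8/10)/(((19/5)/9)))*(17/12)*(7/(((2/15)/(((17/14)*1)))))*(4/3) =4335/19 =228.16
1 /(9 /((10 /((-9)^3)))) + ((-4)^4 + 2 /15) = 8402404 /32805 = 256.13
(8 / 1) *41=328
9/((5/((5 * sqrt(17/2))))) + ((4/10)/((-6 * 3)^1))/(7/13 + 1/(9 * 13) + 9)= -13/5585 + 9 * sqrt(34)/2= 26.24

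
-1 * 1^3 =-1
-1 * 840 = -840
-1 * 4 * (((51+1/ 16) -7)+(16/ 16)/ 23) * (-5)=81155/ 92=882.12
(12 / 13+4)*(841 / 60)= 13456 / 195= 69.01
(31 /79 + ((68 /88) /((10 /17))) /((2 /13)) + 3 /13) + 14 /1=10466359 /451880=23.16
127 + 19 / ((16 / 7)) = 2165 / 16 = 135.31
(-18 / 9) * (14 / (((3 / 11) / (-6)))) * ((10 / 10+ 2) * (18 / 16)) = 2079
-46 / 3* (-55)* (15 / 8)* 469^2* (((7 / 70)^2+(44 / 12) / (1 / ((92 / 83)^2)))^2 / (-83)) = -4845390932251823529037 / 56722185259200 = -85423206.28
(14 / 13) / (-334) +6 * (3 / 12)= 6499 / 4342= 1.50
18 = 18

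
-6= -6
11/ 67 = 0.16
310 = 310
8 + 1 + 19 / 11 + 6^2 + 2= 536 / 11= 48.73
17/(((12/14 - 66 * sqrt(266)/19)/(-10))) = 11305/248961+45815 * sqrt(266)/248961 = 3.05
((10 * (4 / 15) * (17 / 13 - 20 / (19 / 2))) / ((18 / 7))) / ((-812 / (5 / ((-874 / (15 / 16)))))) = -4925 / 901506528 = -0.00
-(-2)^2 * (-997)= 3988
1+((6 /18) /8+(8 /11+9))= 2843 /264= 10.77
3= 3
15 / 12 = 5 / 4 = 1.25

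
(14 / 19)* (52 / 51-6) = -3556 / 969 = -3.67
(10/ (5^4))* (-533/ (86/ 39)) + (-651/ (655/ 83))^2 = 6801.25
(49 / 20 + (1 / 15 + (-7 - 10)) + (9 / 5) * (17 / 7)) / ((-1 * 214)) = 0.05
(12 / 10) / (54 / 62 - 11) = -93 / 785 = -0.12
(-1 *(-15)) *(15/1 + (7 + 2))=360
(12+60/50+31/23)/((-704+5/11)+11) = -18403/876070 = -0.02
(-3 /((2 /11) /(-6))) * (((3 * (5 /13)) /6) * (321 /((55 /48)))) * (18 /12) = 8000.31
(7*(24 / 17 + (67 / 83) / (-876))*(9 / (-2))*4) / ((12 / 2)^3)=-12206971 / 14832432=-0.82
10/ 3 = 3.33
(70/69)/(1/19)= 1330/69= 19.28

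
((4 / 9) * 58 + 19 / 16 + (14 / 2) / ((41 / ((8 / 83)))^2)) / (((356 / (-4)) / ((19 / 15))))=-854369060521 / 2226217826160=-0.38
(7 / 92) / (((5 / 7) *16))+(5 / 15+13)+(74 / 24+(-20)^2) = 9194627 / 22080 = 416.42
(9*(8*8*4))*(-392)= -903168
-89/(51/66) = -1958/17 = -115.18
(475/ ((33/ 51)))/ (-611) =-8075/ 6721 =-1.20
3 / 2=1.50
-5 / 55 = -1 / 11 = -0.09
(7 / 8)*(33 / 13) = 2.22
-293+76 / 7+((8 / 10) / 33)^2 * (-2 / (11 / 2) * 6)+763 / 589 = -115591289294 / 411578475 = -280.85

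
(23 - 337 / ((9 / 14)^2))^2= 4120227721 / 6561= 627987.76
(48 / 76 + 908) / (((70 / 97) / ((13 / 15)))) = 1091.22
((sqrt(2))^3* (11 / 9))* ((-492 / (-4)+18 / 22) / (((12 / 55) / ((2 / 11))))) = 2270* sqrt(2) / 9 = 356.70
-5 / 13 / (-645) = 1 / 1677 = 0.00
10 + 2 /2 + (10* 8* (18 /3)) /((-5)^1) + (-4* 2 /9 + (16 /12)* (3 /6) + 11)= -668 /9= -74.22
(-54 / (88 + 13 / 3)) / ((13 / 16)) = -0.72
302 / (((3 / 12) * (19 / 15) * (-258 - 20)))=-9060 / 2641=-3.43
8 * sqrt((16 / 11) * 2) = 13.64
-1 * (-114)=114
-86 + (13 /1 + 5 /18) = -1309 /18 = -72.72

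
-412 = -412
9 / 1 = 9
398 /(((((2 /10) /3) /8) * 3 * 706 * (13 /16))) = 127360 /4589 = 27.75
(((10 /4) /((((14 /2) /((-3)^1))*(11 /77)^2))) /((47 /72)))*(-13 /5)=9828 /47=209.11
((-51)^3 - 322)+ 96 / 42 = -930795 / 7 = -132970.71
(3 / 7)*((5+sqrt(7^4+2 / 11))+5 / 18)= 95 / 42+3*sqrt(290543) / 77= 23.26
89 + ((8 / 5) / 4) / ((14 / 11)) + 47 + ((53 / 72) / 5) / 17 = 1168015 / 8568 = 136.32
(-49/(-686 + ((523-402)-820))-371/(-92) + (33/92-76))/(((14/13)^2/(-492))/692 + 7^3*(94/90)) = -98389310438016/492465980352703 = -0.20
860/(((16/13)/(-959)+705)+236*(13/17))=182267540/187665479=0.97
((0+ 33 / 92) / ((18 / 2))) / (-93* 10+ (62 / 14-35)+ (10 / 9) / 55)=-2541 / 61240904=-0.00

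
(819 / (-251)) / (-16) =819 / 4016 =0.20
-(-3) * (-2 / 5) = -6 / 5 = -1.20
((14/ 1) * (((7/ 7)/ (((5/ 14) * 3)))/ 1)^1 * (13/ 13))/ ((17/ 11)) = 2156/ 255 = 8.45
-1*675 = -675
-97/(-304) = 97/304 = 0.32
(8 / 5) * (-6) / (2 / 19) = -456 / 5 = -91.20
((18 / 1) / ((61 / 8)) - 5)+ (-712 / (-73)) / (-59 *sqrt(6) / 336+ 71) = -1056725877823 / 422358032675+ 2352448 *sqrt(6) / 6923902175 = -2.50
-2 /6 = -1 /3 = -0.33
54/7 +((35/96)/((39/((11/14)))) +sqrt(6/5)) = sqrt(30)/5 +404737/52416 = 8.82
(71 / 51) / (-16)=-71 / 816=-0.09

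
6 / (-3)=-2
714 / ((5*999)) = 238 / 1665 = 0.14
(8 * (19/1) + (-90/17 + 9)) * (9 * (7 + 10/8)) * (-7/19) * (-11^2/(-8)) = -665876673/10336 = -64423.05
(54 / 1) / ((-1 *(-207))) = 6 / 23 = 0.26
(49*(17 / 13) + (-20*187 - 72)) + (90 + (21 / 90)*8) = -712931 / 195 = -3656.06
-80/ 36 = -20/ 9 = -2.22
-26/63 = -0.41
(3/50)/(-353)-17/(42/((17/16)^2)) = -43373353/94886400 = -0.46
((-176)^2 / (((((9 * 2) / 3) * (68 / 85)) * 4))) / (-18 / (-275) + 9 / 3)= 1331000 / 2529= 526.29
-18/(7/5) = -12.86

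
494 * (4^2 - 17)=-494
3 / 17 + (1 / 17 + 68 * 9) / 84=10657 / 1428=7.46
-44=-44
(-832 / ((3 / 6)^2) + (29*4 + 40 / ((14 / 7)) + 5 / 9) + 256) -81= -27148 / 9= -3016.44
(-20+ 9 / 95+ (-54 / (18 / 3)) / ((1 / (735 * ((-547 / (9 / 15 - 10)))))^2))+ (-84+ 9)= -3455058910700719 / 209855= -16464029499.90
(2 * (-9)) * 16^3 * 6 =-442368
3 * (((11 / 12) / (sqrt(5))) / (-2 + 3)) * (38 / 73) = 209 * sqrt(5) / 730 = 0.64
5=5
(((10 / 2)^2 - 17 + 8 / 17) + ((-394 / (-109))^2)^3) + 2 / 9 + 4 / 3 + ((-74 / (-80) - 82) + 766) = 2925.53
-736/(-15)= 736/15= 49.07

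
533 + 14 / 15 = 8009 / 15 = 533.93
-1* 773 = -773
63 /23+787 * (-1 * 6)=-108543 /23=-4719.26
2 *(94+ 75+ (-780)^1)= -1222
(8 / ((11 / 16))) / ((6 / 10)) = 640 / 33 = 19.39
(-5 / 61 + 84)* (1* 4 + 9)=66547 / 61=1090.93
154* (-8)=-1232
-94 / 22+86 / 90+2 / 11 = -1552 / 495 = -3.14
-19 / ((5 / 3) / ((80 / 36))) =-76 / 3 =-25.33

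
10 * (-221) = -2210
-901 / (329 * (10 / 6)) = -2703 / 1645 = -1.64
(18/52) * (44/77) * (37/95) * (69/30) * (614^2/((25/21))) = 8662237092/154375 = 56111.66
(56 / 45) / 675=56 / 30375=0.00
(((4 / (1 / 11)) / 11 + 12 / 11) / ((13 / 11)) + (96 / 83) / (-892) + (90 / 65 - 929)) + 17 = -218073350 / 240617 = -906.31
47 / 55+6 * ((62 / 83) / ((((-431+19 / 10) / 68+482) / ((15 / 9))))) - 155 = -227593537106 / 1476635985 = -154.13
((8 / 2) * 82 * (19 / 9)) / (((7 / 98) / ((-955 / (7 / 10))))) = -119031200 / 9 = -13225688.89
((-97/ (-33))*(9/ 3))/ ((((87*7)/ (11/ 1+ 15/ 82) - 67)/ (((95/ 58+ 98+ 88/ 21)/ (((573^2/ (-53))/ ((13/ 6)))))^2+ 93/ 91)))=-973203215780425053238391/ 1352661615222670403226576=-0.72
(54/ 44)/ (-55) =-27/ 1210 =-0.02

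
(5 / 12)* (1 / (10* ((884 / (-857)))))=-857 / 21216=-0.04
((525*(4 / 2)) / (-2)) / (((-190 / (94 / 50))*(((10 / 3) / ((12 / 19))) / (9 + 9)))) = 159894 / 9025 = 17.72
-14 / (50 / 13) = -91 / 25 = -3.64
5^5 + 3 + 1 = 3129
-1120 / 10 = -112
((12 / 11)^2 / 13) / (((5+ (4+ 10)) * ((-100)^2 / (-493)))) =-4437 / 18679375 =-0.00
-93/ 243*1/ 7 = -0.05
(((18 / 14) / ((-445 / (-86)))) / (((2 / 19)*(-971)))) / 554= -7353 / 1675664410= -0.00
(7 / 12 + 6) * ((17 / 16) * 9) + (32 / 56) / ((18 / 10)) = 255107 / 4032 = 63.27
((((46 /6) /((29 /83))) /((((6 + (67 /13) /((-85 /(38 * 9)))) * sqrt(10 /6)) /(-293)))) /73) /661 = 5374499 * sqrt(15) /2972191788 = 0.01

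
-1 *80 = -80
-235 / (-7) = 235 / 7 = 33.57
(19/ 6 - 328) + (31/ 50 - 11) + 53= -21166/ 75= -282.21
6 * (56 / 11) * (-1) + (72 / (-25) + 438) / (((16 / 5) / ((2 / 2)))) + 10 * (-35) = -107611 / 440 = -244.57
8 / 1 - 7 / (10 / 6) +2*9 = 109 / 5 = 21.80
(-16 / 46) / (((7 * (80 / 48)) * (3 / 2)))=-16 / 805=-0.02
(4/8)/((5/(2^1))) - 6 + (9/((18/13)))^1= 7/10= 0.70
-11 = -11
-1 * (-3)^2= -9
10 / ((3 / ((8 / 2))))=40 / 3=13.33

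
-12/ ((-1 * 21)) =4/ 7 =0.57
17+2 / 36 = 17.06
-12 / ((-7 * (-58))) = -6 / 203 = -0.03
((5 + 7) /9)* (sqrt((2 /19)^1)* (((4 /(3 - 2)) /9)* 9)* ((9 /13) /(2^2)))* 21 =6.29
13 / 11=1.18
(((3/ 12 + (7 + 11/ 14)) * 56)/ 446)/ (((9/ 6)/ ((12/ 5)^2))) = 864/ 223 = 3.87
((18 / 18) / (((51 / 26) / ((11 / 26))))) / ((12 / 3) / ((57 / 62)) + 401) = 209 / 392785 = 0.00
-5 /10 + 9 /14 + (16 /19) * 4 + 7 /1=1398 /133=10.51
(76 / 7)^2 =5776 / 49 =117.88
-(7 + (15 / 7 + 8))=-17.14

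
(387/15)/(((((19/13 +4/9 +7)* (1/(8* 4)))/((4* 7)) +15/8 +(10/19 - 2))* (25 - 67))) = -3058848/2047855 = -1.49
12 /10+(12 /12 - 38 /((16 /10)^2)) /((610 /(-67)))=10621 /3904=2.72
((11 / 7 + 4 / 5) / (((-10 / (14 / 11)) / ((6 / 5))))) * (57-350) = 145914 / 1375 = 106.12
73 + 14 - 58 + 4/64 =465/16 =29.06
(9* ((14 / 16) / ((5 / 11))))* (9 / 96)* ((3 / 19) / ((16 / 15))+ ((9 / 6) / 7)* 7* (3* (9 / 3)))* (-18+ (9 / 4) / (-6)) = -407.33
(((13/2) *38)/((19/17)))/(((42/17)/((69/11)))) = 86411/154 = 561.11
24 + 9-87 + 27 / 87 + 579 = 15234 / 29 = 525.31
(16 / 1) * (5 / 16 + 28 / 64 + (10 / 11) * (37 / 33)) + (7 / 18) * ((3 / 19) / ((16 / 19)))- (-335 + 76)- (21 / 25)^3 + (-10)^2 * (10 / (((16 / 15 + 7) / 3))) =39850719533 / 60500000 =658.69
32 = 32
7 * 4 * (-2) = -56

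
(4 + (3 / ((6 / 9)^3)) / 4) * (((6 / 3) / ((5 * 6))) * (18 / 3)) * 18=1881 / 40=47.02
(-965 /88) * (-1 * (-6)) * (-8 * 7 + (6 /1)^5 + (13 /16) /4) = -1430399235 /2816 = -507954.27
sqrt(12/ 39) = 0.55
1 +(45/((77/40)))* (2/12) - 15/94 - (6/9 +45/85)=1306915/369138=3.54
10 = 10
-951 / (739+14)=-317 / 251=-1.26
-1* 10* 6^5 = -77760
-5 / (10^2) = -0.05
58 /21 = 2.76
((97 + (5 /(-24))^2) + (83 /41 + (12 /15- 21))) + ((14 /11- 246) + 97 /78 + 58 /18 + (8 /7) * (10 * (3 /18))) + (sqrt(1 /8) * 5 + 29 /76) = -39701936721 /249529280 + 5 * sqrt(2) /4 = -157.34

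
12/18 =2/3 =0.67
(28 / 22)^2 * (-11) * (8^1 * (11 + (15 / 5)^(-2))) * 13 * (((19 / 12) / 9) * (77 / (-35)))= 1936480 / 243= 7969.05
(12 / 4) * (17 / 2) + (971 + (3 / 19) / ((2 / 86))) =38125 / 38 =1003.29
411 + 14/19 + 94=9609/19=505.74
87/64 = 1.36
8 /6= 4 /3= 1.33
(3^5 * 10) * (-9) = -21870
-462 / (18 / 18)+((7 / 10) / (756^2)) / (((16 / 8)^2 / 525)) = -14370043 / 31104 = -462.00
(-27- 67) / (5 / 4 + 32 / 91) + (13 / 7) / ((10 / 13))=-56.28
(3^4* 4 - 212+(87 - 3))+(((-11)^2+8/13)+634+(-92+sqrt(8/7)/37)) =2* sqrt(14)/259+11175/13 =859.64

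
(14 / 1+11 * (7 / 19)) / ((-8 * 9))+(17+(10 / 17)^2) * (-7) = -48103615 / 395352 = -121.67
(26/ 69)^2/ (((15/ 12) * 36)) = 676/ 214245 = 0.00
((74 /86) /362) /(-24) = -37 /373584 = -0.00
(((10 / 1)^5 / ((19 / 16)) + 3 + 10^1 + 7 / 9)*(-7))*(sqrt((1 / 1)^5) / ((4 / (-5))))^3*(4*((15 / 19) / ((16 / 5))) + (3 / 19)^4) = 540574879588625 / 475411008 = 1137068.50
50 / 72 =25 / 36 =0.69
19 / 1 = 19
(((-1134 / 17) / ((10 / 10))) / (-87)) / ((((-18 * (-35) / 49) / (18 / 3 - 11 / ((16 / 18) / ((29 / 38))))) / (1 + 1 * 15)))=-153909 / 46835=-3.29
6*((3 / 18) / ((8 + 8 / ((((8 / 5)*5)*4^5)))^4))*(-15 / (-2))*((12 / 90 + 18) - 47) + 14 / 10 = 30350372036116487 / 22528995266560005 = 1.35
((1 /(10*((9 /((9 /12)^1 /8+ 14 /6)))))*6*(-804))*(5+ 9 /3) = -15611 /15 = -1040.73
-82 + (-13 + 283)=188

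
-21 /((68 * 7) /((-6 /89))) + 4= 12113 /3026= 4.00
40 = 40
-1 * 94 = -94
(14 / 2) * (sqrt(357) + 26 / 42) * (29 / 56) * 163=61451 / 168 + 4727 * sqrt(357) / 8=11530.03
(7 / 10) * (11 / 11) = 7 / 10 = 0.70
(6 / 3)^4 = 16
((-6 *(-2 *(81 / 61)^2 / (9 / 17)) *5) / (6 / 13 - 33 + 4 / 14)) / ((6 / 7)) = -15788682 / 2184227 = -7.23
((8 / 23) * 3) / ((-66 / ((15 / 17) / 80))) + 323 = 5556889 / 17204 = 323.00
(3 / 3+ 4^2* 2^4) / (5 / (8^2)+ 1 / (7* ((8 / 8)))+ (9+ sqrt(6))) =158542272 / 5286979 - 51580928* sqrt(6) / 15860937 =22.02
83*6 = 498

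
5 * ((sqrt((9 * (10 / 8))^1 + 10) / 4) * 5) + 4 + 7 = 11 + 25 * sqrt(85) / 8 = 39.81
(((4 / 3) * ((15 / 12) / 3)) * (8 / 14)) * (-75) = -500 / 21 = -23.81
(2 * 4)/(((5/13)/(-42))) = -873.60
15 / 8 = 1.88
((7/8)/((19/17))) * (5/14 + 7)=1751/304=5.76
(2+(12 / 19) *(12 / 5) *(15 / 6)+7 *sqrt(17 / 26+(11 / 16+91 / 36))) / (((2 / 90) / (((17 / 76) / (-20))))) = -357 *sqrt(94159) / 15808-8415 / 2888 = -9.84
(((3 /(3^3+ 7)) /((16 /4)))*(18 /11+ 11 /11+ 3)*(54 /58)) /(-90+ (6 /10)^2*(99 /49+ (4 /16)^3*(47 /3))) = -16405200 /12639326447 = -0.00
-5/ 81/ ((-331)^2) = -5/ 8874441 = -0.00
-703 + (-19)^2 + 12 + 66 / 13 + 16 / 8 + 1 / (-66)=-277081 / 858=-322.94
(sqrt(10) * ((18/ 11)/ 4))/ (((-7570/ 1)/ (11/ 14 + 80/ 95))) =-3897 * sqrt(10)/ 44299640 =-0.00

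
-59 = -59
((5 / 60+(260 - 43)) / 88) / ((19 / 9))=7815 / 6688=1.17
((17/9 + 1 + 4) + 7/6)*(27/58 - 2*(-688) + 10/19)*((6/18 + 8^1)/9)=21075625/2052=10270.77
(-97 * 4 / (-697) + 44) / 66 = 5176 / 7667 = 0.68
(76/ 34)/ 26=19/ 221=0.09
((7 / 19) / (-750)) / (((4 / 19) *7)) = -1 / 3000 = -0.00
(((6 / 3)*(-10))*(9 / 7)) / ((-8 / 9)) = 405 / 14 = 28.93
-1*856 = -856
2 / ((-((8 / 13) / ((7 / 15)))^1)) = -1.52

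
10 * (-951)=-9510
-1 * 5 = -5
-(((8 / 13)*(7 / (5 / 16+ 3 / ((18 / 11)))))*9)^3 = -14158437285888 / 2400721219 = -5897.58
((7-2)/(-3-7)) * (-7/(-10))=-7/20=-0.35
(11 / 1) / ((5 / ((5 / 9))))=11 / 9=1.22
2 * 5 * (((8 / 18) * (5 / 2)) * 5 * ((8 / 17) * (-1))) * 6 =-8000 / 51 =-156.86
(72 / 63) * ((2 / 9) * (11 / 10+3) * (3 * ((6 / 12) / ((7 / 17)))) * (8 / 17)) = 1.79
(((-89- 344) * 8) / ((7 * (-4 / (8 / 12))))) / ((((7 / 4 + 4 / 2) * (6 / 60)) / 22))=304832 / 63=4838.60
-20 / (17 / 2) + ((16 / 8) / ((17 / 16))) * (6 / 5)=-8 / 85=-0.09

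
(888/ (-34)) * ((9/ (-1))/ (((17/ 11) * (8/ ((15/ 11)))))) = 14985/ 578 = 25.93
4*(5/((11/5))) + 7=16.09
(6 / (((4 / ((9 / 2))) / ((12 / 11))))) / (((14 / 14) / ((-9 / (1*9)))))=-81 / 11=-7.36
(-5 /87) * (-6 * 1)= 0.34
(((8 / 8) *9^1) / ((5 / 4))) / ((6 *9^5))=2 / 98415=0.00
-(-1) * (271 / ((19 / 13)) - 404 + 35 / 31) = -128078 / 589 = -217.45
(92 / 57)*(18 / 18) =92 / 57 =1.61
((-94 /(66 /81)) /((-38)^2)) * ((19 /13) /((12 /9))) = -3807 /43472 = -0.09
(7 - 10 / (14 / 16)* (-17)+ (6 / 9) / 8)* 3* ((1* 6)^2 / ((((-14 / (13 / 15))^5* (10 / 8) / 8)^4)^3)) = 23222187975395284166437518627251280773808910621264091222841855350944583 / 709387485128367077249740668310500503663103846118568940551471225192497456094522612923022712727583183323076809756457805633544921875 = 0.00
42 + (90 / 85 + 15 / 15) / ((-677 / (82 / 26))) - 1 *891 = -127026268 / 149617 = -849.01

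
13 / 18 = 0.72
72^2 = 5184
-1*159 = -159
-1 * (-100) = 100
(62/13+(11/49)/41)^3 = 1939142873644101/17814345343613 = 108.85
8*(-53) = -424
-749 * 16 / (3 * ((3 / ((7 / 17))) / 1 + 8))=-784 / 3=-261.33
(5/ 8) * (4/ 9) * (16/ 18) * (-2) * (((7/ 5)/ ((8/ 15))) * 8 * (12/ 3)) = -1120/ 27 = -41.48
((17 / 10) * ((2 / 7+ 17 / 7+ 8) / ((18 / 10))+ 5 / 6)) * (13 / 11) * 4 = 4199 / 77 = 54.53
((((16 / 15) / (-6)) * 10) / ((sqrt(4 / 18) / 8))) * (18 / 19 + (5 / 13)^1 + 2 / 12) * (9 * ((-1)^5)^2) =-71072 * sqrt(2) / 247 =-406.93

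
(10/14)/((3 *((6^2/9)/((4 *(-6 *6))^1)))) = -60/7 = -8.57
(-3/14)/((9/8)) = -0.19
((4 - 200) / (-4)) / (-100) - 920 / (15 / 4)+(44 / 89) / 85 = -111576571 / 453900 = -245.82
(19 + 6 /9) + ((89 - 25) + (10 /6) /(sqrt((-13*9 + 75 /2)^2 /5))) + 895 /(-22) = 10*sqrt(5) /477 + 2837 /66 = 43.03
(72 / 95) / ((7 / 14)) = 144 / 95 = 1.52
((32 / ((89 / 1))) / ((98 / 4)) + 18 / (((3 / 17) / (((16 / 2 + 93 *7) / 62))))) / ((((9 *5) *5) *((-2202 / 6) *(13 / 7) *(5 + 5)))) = -146570833 / 207320226750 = -0.00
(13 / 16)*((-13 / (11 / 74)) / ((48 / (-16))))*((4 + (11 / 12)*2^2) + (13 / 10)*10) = 193843 / 396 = 489.50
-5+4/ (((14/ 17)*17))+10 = 37/ 7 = 5.29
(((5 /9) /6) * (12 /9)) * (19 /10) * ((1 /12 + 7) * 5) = 8075 /972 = 8.31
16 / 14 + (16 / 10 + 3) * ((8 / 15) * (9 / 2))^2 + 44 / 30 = 76402 / 2625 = 29.11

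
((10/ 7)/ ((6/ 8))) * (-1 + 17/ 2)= 100/ 7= 14.29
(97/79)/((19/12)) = 1164/1501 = 0.78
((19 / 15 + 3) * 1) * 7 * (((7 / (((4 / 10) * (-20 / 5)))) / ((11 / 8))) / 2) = -1568 / 33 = -47.52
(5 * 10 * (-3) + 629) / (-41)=-479 / 41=-11.68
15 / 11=1.36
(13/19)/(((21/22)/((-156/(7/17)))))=-252824/931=-271.56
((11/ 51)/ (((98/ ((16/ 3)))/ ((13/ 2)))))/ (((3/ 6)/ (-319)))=-364936/ 7497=-48.68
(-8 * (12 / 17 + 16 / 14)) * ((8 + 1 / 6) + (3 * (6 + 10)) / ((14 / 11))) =-1695760 / 2499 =-678.58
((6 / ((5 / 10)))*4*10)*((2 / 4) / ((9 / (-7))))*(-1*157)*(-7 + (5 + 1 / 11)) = -615440 / 11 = -55949.09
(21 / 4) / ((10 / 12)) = 63 / 10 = 6.30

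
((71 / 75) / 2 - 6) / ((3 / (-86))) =35647 / 225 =158.43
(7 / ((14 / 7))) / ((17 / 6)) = 21 / 17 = 1.24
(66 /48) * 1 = 11 /8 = 1.38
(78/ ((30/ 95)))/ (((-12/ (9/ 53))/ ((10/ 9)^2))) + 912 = 1298897/ 1431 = 907.68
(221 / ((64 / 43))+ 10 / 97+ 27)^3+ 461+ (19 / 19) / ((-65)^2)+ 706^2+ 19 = 5976528911338780284287 / 1010838647603200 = 5912445.99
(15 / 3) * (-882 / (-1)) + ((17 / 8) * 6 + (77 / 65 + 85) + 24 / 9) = 3519049 / 780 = 4511.60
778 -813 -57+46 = -46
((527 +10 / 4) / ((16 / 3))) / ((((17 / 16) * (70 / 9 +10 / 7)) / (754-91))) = 7805889 / 1160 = 6729.21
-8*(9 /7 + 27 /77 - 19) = 1528 /11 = 138.91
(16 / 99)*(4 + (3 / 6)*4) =32 / 33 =0.97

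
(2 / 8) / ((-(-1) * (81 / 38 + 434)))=19 / 33146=0.00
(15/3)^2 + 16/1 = 41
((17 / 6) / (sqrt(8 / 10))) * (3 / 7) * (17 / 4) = 289 * sqrt(5) / 112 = 5.77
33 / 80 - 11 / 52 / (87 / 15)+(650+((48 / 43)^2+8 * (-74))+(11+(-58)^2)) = 3434.62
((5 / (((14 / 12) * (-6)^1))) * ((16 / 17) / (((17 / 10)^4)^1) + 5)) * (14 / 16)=-36296425 / 11358856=-3.20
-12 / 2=-6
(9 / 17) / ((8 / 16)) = 18 / 17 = 1.06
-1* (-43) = 43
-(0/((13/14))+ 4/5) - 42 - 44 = -434/5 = -86.80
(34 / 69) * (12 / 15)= 136 / 345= 0.39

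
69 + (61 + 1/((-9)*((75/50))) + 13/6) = 7133/54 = 132.09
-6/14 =-3/7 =-0.43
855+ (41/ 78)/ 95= 6335591/ 7410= 855.01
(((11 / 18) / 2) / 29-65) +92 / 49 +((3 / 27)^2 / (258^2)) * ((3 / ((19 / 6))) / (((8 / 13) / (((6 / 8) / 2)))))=-63.11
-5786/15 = -385.73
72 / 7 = 10.29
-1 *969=-969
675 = 675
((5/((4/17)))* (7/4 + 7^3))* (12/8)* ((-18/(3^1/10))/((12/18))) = -15824025/16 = -989001.56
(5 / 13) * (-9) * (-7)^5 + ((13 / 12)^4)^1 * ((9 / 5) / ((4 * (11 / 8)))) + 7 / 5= 9584328569 / 164736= 58179.93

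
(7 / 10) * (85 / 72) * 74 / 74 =119 / 144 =0.83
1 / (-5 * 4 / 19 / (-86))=817 / 10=81.70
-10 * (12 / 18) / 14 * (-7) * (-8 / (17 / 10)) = -800 / 51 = -15.69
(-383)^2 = 146689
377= 377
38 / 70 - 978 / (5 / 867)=-5935463 / 35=-169584.66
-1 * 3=-3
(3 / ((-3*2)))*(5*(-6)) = 15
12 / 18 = 2 / 3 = 0.67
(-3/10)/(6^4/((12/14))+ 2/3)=-9/45380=-0.00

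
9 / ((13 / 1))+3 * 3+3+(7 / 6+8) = 1705 / 78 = 21.86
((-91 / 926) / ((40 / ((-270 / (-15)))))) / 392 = -117 / 1037120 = -0.00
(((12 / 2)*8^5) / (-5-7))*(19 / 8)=-38912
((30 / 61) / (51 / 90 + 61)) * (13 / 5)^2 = 6084 / 112667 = 0.05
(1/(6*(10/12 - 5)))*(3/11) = -3/275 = -0.01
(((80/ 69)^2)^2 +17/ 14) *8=3835124228/ 158669847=24.17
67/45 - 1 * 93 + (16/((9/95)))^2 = 11514938/405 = 28431.95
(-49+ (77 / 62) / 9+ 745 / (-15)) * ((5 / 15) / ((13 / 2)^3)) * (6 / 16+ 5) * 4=-4728194 / 1838889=-2.57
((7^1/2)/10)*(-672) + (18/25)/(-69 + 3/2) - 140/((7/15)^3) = -29634496/18375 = -1612.76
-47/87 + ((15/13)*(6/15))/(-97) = -59789/109707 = -0.54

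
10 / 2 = 5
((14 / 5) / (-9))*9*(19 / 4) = -133 / 10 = -13.30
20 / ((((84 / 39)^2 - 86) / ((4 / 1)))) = -1352 / 1375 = -0.98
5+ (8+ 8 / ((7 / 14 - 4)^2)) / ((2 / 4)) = 22.31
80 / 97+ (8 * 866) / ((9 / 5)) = 3360800 / 873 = 3849.71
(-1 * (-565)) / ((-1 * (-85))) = 113 / 17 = 6.65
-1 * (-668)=668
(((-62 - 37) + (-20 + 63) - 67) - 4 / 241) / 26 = -29647 / 6266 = -4.73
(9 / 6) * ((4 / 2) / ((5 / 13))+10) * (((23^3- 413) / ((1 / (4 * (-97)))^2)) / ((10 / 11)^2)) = 6102100665936 / 125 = 48816805327.49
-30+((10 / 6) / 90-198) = -12311 / 54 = -227.98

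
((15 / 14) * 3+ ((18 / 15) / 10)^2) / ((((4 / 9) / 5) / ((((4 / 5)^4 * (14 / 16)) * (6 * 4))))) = 312.43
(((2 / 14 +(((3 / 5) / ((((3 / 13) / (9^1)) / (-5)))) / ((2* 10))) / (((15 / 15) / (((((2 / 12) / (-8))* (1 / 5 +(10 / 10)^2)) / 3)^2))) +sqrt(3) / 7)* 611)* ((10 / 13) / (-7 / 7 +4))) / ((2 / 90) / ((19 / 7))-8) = -133950* sqrt(3) / 47831-85484211 / 30611840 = -7.64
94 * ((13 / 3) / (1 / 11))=13442 / 3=4480.67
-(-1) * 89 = 89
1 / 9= 0.11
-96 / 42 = -16 / 7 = -2.29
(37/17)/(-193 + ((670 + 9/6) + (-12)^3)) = -74/42483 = -0.00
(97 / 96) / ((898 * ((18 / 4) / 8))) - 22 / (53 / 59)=-62937475 / 2570076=-24.49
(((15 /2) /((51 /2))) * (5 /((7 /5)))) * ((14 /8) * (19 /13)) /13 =2375 /11492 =0.21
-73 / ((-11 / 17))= 1241 / 11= 112.82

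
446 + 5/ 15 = 1339/ 3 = 446.33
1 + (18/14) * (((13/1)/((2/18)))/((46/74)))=39122/161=242.99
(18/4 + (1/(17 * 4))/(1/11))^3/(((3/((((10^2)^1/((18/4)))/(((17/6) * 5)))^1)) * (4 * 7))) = 159275065/84189168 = 1.89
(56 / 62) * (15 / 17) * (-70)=-29400 / 527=-55.79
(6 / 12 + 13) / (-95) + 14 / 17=2201 / 3230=0.68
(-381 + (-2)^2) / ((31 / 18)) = -6786 / 31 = -218.90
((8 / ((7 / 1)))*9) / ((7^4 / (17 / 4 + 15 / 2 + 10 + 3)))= 1782 / 16807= 0.11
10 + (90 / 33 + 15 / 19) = 2825 / 209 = 13.52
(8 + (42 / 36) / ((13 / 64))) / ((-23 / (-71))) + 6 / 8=154915 / 3588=43.18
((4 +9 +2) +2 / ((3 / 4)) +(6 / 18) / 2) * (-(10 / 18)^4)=-66875 / 39366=-1.70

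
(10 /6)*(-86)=-430 /3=-143.33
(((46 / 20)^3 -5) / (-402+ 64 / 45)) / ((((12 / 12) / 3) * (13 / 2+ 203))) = -193509 / 755289400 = -0.00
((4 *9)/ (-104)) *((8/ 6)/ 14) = -3/ 91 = -0.03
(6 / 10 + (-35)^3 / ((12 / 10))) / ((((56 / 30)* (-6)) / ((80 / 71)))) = 5359285 / 1491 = 3594.42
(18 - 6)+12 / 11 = 144 / 11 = 13.09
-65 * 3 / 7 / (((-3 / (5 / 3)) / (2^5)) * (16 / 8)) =5200 / 21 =247.62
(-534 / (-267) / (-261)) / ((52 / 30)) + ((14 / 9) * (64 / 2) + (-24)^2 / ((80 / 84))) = 11104837 / 16965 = 654.57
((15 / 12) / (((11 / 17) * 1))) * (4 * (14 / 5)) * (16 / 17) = 224 / 11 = 20.36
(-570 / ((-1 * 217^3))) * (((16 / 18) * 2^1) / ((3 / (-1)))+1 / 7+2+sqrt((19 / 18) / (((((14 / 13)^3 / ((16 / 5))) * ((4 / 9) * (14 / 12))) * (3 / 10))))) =55670 / 643753719+7410 * sqrt(247) / 500697337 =0.00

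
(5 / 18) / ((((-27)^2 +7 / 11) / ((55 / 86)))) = 3025 / 12424248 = 0.00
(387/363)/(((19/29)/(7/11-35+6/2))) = -1290645/25289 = -51.04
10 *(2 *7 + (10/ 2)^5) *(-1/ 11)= -31390/ 11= -2853.64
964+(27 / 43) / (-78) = 963.99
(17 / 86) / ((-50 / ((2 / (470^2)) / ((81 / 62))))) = -527 / 19234867500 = -0.00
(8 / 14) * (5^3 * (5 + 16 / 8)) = 500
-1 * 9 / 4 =-2.25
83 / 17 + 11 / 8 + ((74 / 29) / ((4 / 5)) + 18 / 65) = 2492827 / 256360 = 9.72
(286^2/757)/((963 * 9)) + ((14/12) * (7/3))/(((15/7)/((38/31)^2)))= 60570264842/31525215795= 1.92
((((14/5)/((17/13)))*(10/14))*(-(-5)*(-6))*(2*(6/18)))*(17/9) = -520/9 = -57.78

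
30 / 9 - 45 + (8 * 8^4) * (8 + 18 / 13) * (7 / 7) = 307473.41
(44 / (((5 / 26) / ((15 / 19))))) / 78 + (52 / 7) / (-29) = 7944 / 3857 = 2.06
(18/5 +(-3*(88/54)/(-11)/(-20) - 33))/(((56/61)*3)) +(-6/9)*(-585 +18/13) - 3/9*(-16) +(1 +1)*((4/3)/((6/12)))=9559217/24570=389.06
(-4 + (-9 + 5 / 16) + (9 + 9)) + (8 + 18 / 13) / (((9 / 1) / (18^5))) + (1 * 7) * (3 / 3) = 409828865 / 208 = 1970331.08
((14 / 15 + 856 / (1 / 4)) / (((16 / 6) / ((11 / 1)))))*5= 70639.25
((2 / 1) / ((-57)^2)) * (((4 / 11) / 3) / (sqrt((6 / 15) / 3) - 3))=-40 / 1584429 - 8 * sqrt(30) / 14259861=-0.00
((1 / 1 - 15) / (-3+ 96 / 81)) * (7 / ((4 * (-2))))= -27 / 4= -6.75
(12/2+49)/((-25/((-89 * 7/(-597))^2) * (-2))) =4269419/3564090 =1.20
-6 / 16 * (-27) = 81 / 8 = 10.12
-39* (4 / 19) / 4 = -2.05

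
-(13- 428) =415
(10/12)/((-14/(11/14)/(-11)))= 605/1176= 0.51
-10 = -10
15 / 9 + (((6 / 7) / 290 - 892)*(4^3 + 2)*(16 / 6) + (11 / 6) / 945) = -737538133 / 4698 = -156989.81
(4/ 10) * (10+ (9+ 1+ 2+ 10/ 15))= 136/ 15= 9.07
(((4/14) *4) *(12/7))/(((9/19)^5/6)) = 158470336/321489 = 492.93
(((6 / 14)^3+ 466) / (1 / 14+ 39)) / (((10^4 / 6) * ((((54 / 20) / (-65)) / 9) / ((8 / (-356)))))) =415649 / 11927335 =0.03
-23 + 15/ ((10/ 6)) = -14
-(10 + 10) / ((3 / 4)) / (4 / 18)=-120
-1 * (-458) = 458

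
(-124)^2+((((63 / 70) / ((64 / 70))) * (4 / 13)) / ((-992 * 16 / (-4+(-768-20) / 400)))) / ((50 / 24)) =31726223472833 / 2063360000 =15376.00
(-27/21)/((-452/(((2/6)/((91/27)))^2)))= 729/26201084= 0.00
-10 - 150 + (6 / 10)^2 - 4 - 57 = -5516 / 25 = -220.64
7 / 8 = 0.88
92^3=778688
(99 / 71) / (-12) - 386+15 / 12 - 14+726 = 46453 / 142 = 327.13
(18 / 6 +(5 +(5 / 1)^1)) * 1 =13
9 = 9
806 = 806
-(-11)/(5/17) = 187/5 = 37.40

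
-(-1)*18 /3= 6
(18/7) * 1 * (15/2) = 135/7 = 19.29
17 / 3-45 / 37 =494 / 111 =4.45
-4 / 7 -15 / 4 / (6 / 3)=-137 / 56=-2.45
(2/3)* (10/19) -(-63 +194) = -7447/57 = -130.65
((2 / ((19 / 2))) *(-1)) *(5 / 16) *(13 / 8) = -65 / 608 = -0.11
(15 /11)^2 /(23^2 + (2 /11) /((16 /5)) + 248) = 1800 /752191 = 0.00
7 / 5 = 1.40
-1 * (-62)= 62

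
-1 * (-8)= 8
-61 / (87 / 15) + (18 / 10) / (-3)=-1612 / 145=-11.12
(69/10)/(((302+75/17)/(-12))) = -7038/26045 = -0.27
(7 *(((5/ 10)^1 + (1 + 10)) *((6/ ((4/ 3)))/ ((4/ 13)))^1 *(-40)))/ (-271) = 94185/ 542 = 173.77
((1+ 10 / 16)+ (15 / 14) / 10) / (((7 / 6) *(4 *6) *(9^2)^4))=97 / 67497258528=0.00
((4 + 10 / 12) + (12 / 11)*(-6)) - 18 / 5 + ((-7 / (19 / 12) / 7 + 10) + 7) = 69323 / 6270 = 11.06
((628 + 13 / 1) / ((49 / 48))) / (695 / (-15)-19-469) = -92304 / 78547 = -1.18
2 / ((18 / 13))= 13 / 9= 1.44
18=18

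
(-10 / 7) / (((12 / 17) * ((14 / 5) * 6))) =-425 / 3528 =-0.12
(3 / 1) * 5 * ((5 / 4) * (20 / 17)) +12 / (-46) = 8523 / 391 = 21.80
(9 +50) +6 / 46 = 59.13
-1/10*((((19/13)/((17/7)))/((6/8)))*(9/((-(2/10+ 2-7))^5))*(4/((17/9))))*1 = -83125/138498048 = -0.00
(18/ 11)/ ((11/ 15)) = 270/ 121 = 2.23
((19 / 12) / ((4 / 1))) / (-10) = -19 / 480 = -0.04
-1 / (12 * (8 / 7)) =-7 / 96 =-0.07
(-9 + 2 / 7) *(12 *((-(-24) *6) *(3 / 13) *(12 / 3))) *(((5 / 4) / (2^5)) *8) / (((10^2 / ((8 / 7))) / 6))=-948672 / 3185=-297.86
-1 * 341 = -341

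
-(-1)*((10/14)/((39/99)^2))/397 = 5445/469651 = 0.01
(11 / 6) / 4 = 11 / 24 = 0.46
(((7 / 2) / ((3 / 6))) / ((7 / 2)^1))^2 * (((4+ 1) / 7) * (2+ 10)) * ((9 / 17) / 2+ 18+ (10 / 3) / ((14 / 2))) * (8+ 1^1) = 4817160 / 833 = 5782.91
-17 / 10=-1.70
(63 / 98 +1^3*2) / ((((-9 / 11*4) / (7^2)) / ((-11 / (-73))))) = -31339 / 5256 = -5.96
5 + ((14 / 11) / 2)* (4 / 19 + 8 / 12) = 3485 / 627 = 5.56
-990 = -990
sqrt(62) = 7.87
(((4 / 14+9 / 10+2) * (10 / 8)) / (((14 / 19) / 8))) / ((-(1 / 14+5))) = -4237 / 497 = -8.53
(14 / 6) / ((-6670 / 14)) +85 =850376 / 10005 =85.00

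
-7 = -7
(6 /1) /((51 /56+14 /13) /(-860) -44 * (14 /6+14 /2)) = -11269440 /771334901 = -0.01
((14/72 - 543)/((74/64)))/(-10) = 78164/1665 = 46.95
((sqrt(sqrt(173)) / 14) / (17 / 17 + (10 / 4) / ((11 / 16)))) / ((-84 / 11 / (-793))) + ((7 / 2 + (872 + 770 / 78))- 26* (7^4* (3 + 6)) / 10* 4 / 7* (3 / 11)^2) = -70907153 / 47190 + 95953* 173^(1 / 4) / 59976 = -1496.79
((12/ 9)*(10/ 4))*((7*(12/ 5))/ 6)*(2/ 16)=7/ 6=1.17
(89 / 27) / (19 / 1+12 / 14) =623 / 3753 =0.17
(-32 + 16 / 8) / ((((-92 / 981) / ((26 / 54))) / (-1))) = -154.02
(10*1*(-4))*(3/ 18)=-20/ 3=-6.67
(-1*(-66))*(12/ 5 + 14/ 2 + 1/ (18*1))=624.07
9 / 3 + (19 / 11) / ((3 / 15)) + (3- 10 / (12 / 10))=208 / 33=6.30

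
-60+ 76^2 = 5716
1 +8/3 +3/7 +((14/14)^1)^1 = 107/21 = 5.10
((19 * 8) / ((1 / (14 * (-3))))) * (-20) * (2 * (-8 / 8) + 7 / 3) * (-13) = -553280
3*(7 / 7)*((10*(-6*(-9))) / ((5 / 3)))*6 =5832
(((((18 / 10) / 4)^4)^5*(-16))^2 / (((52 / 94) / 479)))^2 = 11073056039749821260228878283674004833832709933754922329766835483387824644283866863969 / 1246999899382765689241600000000000000000000000000000000000000000000000000000000000000000000000000000000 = 0.00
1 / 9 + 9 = 82 / 9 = 9.11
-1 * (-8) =8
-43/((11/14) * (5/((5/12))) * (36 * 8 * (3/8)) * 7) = -43/7128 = -0.01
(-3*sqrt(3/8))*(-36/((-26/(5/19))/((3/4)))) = -405*sqrt(6)/1976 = -0.50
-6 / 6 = -1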